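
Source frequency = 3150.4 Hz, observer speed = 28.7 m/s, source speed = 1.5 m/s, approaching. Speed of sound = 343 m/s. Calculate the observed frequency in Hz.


Given values:
  f_s = 3150.4 Hz, v_o = 28.7 m/s, v_s = 1.5 m/s
  Direction: approaching
Formula: f_o = f_s * (c + v_o) / (c - v_s)
Numerator: c + v_o = 343 + 28.7 = 371.7
Denominator: c - v_s = 343 - 1.5 = 341.5
f_o = 3150.4 * 371.7 / 341.5 = 3429.0

3429.0 Hz


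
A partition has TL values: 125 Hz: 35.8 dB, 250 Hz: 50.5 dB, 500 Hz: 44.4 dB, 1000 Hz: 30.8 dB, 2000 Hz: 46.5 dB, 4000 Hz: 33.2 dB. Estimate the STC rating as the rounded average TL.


Given TL values at each frequency:
  125 Hz: 35.8 dB
  250 Hz: 50.5 dB
  500 Hz: 44.4 dB
  1000 Hz: 30.8 dB
  2000 Hz: 46.5 dB
  4000 Hz: 33.2 dB
Formula: STC ~ round(average of TL values)
Sum = 35.8 + 50.5 + 44.4 + 30.8 + 46.5 + 33.2 = 241.2
Average = 241.2 / 6 = 40.2
Rounded: 40

40


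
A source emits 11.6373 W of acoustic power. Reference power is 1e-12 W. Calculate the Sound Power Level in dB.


Given values:
  W = 11.6373 W
  W_ref = 1e-12 W
Formula: SWL = 10 * log10(W / W_ref)
Compute ratio: W / W_ref = 11637300000000
Compute log10: log10(11637300000000) = 13.065852
Multiply: SWL = 10 * 13.065852 = 130.66

130.66 dB


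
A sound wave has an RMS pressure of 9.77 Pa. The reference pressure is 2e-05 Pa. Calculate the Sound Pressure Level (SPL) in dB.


Given values:
  p = 9.77 Pa
  p_ref = 2e-05 Pa
Formula: SPL = 20 * log10(p / p_ref)
Compute ratio: p / p_ref = 9.77 / 2e-05 = 488500
Compute log10: log10(488500) = 5.688865
Multiply: SPL = 20 * 5.688865 = 113.78

113.78 dB


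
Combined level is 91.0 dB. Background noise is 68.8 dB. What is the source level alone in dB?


Given values:
  L_total = 91.0 dB, L_bg = 68.8 dB
Formula: L_source = 10 * log10(10^(L_total/10) - 10^(L_bg/10))
Convert to linear:
  10^(91.0/10) = 1258925411.7942
  10^(68.8/10) = 7585775.7503
Difference: 1258925411.7942 - 7585775.7503 = 1251339636.0439
L_source = 10 * log10(1251339636.0439) = 90.97

90.97 dB


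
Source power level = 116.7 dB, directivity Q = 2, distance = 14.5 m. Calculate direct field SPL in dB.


Given values:
  Lw = 116.7 dB, Q = 2, r = 14.5 m
Formula: SPL = Lw + 10 * log10(Q / (4 * pi * r^2))
Compute 4 * pi * r^2 = 4 * pi * 14.5^2 = 2642.0794
Compute Q / denom = 2 / 2642.0794 = 0.00075698
Compute 10 * log10(0.00075698) = -31.2092
SPL = 116.7 + (-31.2092) = 85.49

85.49 dB


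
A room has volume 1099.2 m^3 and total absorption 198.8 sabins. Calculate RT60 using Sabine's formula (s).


Given values:
  V = 1099.2 m^3
  A = 198.8 sabins
Formula: RT60 = 0.161 * V / A
Numerator: 0.161 * 1099.2 = 176.9712
RT60 = 176.9712 / 198.8 = 0.89

0.89 s


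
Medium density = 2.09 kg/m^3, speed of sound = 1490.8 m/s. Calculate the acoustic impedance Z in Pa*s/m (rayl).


Given values:
  rho = 2.09 kg/m^3
  c = 1490.8 m/s
Formula: Z = rho * c
Z = 2.09 * 1490.8
Z = 3115.77

3115.77 rayl


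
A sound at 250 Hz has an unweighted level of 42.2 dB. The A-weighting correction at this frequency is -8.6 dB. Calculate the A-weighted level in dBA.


Given values:
  SPL = 42.2 dB
  A-weighting at 250 Hz = -8.6 dB
Formula: L_A = SPL + A_weight
L_A = 42.2 + (-8.6)
L_A = 33.6

33.6 dBA


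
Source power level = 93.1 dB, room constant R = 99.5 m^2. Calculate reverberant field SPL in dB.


Given values:
  Lw = 93.1 dB, R = 99.5 m^2
Formula: SPL = Lw + 10 * log10(4 / R)
Compute 4 / R = 4 / 99.5 = 0.040201
Compute 10 * log10(0.040201) = -13.9576
SPL = 93.1 + (-13.9576) = 79.14

79.14 dB


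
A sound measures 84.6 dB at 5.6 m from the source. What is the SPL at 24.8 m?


Given values:
  SPL1 = 84.6 dB, r1 = 5.6 m, r2 = 24.8 m
Formula: SPL2 = SPL1 - 20 * log10(r2 / r1)
Compute ratio: r2 / r1 = 24.8 / 5.6 = 4.4286
Compute log10: log10(4.4286) = 0.646266
Compute drop: 20 * 0.646266 = 12.9253
SPL2 = 84.6 - 12.9253 = 71.67

71.67 dB


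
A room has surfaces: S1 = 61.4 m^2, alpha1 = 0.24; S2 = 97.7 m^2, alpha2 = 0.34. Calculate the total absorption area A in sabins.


Given surfaces:
  Surface 1: 61.4 * 0.24 = 14.736
  Surface 2: 97.7 * 0.34 = 33.218
Formula: A = sum(Si * alpha_i)
A = 14.736 + 33.218
A = 47.95

47.95 sabins


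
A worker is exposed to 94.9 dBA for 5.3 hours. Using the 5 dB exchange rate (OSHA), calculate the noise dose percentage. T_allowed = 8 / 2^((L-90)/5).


Given values:
  L = 94.9 dBA, T = 5.3 hours
Formula: T_allowed = 8 / 2^((L - 90) / 5)
Compute exponent: (94.9 - 90) / 5 = 0.98
Compute 2^(0.98) = 1.972465
T_allowed = 8 / 1.972465 = 4.055839 hours
Dose = (T / T_allowed) * 100
Dose = (5.3 / 4.055839) * 100 = 130.68

130.68 %


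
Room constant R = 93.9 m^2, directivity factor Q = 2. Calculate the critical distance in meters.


Given values:
  R = 93.9 m^2, Q = 2
Formula: d_c = 0.141 * sqrt(Q * R)
Compute Q * R = 2 * 93.9 = 187.8
Compute sqrt(187.8) = 13.704
d_c = 0.141 * 13.704 = 1.932

1.932 m


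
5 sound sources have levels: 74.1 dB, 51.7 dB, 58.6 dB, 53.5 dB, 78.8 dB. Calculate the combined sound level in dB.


Formula: L_total = 10 * log10( sum(10^(Li/10)) )
  Source 1: 10^(74.1/10) = 25703957.8277
  Source 2: 10^(51.7/10) = 147910.8388
  Source 3: 10^(58.6/10) = 724435.9601
  Source 4: 10^(53.5/10) = 223872.1139
  Source 5: 10^(78.8/10) = 75857757.5029
Sum of linear values = 102657934.2434
L_total = 10 * log10(102657934.2434) = 80.11

80.11 dB


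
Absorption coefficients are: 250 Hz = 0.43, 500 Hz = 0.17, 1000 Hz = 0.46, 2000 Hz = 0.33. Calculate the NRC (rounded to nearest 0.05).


Given values:
  a_250 = 0.43, a_500 = 0.17
  a_1000 = 0.46, a_2000 = 0.33
Formula: NRC = (a250 + a500 + a1000 + a2000) / 4
Sum = 0.43 + 0.17 + 0.46 + 0.33 = 1.39
NRC = 1.39 / 4 = 0.3475
Rounded to nearest 0.05: 0.35

0.35


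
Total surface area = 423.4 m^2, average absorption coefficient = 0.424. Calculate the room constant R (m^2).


Given values:
  S = 423.4 m^2, alpha = 0.424
Formula: R = S * alpha / (1 - alpha)
Numerator: 423.4 * 0.424 = 179.5216
Denominator: 1 - 0.424 = 0.576
R = 179.5216 / 0.576 = 311.67

311.67 m^2


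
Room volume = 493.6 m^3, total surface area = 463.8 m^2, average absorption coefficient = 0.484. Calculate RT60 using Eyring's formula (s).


Given values:
  V = 493.6 m^3, S = 463.8 m^2, alpha = 0.484
Formula: RT60 = 0.161 * V / (-S * ln(1 - alpha))
Compute ln(1 - 0.484) = ln(0.516) = -0.661649
Denominator: -463.8 * -0.661649 = 306.8728
Numerator: 0.161 * 493.6 = 79.4696
RT60 = 79.4696 / 306.8728 = 0.259

0.259 s


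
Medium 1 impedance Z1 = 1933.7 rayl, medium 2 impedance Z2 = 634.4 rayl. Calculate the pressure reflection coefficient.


Given values:
  Z1 = 1933.7 rayl, Z2 = 634.4 rayl
Formula: R = (Z2 - Z1) / (Z2 + Z1)
Numerator: Z2 - Z1 = 634.4 - 1933.7 = -1299.3
Denominator: Z2 + Z1 = 634.4 + 1933.7 = 2568.1
R = -1299.3 / 2568.1 = -0.5059

-0.5059


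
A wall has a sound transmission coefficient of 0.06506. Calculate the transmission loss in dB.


Given values:
  tau = 0.06506
Formula: TL = 10 * log10(1 / tau)
Compute 1 / tau = 1 / 0.06506 = 15.3704
Compute log10(15.3704) = 1.186685
TL = 10 * 1.186685 = 11.87

11.87 dB


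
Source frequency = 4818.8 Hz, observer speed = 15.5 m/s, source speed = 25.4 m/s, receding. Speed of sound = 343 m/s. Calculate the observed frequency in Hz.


Given values:
  f_s = 4818.8 Hz, v_o = 15.5 m/s, v_s = 25.4 m/s
  Direction: receding
Formula: f_o = f_s * (c - v_o) / (c + v_s)
Numerator: c - v_o = 343 - 15.5 = 327.5
Denominator: c + v_s = 343 + 25.4 = 368.4
f_o = 4818.8 * 327.5 / 368.4 = 4283.81

4283.81 Hz


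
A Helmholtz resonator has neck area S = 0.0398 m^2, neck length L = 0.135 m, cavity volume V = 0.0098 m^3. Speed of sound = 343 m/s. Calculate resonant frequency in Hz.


Given values:
  S = 0.0398 m^2, L = 0.135 m, V = 0.0098 m^3, c = 343 m/s
Formula: f = (c / (2*pi)) * sqrt(S / (V * L))
Compute V * L = 0.0098 * 0.135 = 0.001323
Compute S / (V * L) = 0.0398 / 0.001323 = 30.0831
Compute sqrt(30.0831) = 5.484806
Compute c / (2*pi) = 343 / 6.283185 = 54.590148
f = 54.590148 * 5.484806 = 299.42

299.42 Hz


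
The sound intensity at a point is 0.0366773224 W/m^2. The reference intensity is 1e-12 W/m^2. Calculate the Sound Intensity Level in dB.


Given values:
  I = 0.0366773224 W/m^2
  I_ref = 1e-12 W/m^2
Formula: SIL = 10 * log10(I / I_ref)
Compute ratio: I / I_ref = 36677322400
Compute log10: log10(36677322400) = 10.564398
Multiply: SIL = 10 * 10.564398 = 105.64

105.64 dB


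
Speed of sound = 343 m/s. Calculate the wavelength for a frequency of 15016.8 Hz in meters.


Given values:
  c = 343 m/s, f = 15016.8 Hz
Formula: lambda = c / f
lambda = 343 / 15016.8
lambda = 0.0228

0.0228 m


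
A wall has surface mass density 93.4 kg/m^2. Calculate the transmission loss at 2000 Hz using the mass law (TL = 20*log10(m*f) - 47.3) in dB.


Given values:
  m = 93.4 kg/m^2, f = 2000 Hz
Formula: TL = 20 * log10(m * f) - 47.3
Compute m * f = 93.4 * 2000 = 186800.0
Compute log10(186800.0) = 5.271377
Compute 20 * 5.271377 = 105.4275
TL = 105.4275 - 47.3 = 58.13

58.13 dB


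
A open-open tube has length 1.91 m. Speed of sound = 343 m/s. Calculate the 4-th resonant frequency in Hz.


Given values:
  Tube type: open-open, L = 1.91 m, c = 343 m/s, n = 4
Formula: f_n = n * c / (2 * L)
Compute 2 * L = 2 * 1.91 = 3.82
f = 4 * 343 / 3.82
f = 359.16

359.16 Hz


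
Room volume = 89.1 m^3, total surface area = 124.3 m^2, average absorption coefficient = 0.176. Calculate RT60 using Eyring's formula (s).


Given values:
  V = 89.1 m^3, S = 124.3 m^2, alpha = 0.176
Formula: RT60 = 0.161 * V / (-S * ln(1 - alpha))
Compute ln(1 - 0.176) = ln(0.824) = -0.193585
Denominator: -124.3 * -0.193585 = 24.0626
Numerator: 0.161 * 89.1 = 14.3451
RT60 = 14.3451 / 24.0626 = 0.596

0.596 s


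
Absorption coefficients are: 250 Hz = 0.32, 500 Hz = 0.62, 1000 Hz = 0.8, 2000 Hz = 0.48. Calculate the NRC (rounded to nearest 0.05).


Given values:
  a_250 = 0.32, a_500 = 0.62
  a_1000 = 0.8, a_2000 = 0.48
Formula: NRC = (a250 + a500 + a1000 + a2000) / 4
Sum = 0.32 + 0.62 + 0.8 + 0.48 = 2.22
NRC = 2.22 / 4 = 0.555
Rounded to nearest 0.05: 0.55

0.55


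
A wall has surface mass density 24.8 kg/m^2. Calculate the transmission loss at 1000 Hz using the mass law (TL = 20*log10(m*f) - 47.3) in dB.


Given values:
  m = 24.8 kg/m^2, f = 1000 Hz
Formula: TL = 20 * log10(m * f) - 47.3
Compute m * f = 24.8 * 1000 = 24800.0
Compute log10(24800.0) = 4.394452
Compute 20 * 4.394452 = 87.889
TL = 87.889 - 47.3 = 40.59

40.59 dB


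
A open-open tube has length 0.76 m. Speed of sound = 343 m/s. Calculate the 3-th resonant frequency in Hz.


Given values:
  Tube type: open-open, L = 0.76 m, c = 343 m/s, n = 3
Formula: f_n = n * c / (2 * L)
Compute 2 * L = 2 * 0.76 = 1.52
f = 3 * 343 / 1.52
f = 676.97

676.97 Hz


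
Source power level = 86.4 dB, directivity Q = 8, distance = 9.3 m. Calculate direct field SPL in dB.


Given values:
  Lw = 86.4 dB, Q = 8, r = 9.3 m
Formula: SPL = Lw + 10 * log10(Q / (4 * pi * r^2))
Compute 4 * pi * r^2 = 4 * pi * 9.3^2 = 1086.8654
Compute Q / denom = 8 / 1086.8654 = 0.00736062
Compute 10 * log10(0.00736062) = -21.3309
SPL = 86.4 + (-21.3309) = 65.07

65.07 dB


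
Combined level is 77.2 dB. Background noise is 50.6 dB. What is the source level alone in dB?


Given values:
  L_total = 77.2 dB, L_bg = 50.6 dB
Formula: L_source = 10 * log10(10^(L_total/10) - 10^(L_bg/10))
Convert to linear:
  10^(77.2/10) = 52480746.025
  10^(50.6/10) = 114815.3621
Difference: 52480746.025 - 114815.3621 = 52365930.6629
L_source = 10 * log10(52365930.6629) = 77.19

77.19 dB


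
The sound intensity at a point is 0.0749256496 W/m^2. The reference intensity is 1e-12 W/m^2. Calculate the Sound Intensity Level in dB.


Given values:
  I = 0.0749256496 W/m^2
  I_ref = 1e-12 W/m^2
Formula: SIL = 10 * log10(I / I_ref)
Compute ratio: I / I_ref = 74925649600
Compute log10: log10(74925649600) = 10.874631
Multiply: SIL = 10 * 10.874631 = 108.75

108.75 dB


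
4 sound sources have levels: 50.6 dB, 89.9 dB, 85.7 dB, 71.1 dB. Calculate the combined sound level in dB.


Formula: L_total = 10 * log10( sum(10^(Li/10)) )
  Source 1: 10^(50.6/10) = 114815.3621
  Source 2: 10^(89.9/10) = 977237220.9558
  Source 3: 10^(85.7/10) = 371535229.0972
  Source 4: 10^(71.1/10) = 12882495.5169
Sum of linear values = 1361769760.932
L_total = 10 * log10(1361769760.932) = 91.34

91.34 dB


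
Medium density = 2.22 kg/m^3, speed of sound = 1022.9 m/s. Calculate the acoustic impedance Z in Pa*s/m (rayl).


Given values:
  rho = 2.22 kg/m^3
  c = 1022.9 m/s
Formula: Z = rho * c
Z = 2.22 * 1022.9
Z = 2270.84

2270.84 rayl


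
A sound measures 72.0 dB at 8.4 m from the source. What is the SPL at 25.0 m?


Given values:
  SPL1 = 72.0 dB, r1 = 8.4 m, r2 = 25.0 m
Formula: SPL2 = SPL1 - 20 * log10(r2 / r1)
Compute ratio: r2 / r1 = 25.0 / 8.4 = 2.9762
Compute log10: log10(2.9762) = 0.473662
Compute drop: 20 * 0.473662 = 9.4732
SPL2 = 72.0 - 9.4732 = 62.53

62.53 dB


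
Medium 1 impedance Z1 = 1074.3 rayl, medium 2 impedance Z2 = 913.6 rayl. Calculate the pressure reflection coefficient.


Given values:
  Z1 = 1074.3 rayl, Z2 = 913.6 rayl
Formula: R = (Z2 - Z1) / (Z2 + Z1)
Numerator: Z2 - Z1 = 913.6 - 1074.3 = -160.7
Denominator: Z2 + Z1 = 913.6 + 1074.3 = 1987.9
R = -160.7 / 1987.9 = -0.0808

-0.0808


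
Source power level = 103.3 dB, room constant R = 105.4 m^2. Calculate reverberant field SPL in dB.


Given values:
  Lw = 103.3 dB, R = 105.4 m^2
Formula: SPL = Lw + 10 * log10(4 / R)
Compute 4 / R = 4 / 105.4 = 0.037951
Compute 10 * log10(0.037951) = -14.2078
SPL = 103.3 + (-14.2078) = 89.09

89.09 dB


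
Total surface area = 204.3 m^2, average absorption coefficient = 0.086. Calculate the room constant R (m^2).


Given values:
  S = 204.3 m^2, alpha = 0.086
Formula: R = S * alpha / (1 - alpha)
Numerator: 204.3 * 0.086 = 17.5698
Denominator: 1 - 0.086 = 0.914
R = 17.5698 / 0.914 = 19.22

19.22 m^2


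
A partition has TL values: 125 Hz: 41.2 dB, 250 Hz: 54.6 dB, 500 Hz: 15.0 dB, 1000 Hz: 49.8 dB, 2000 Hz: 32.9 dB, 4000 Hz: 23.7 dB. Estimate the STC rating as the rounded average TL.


Given TL values at each frequency:
  125 Hz: 41.2 dB
  250 Hz: 54.6 dB
  500 Hz: 15.0 dB
  1000 Hz: 49.8 dB
  2000 Hz: 32.9 dB
  4000 Hz: 23.7 dB
Formula: STC ~ round(average of TL values)
Sum = 41.2 + 54.6 + 15.0 + 49.8 + 32.9 + 23.7 = 217.2
Average = 217.2 / 6 = 36.2
Rounded: 36

36


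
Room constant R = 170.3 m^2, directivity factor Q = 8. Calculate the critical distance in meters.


Given values:
  R = 170.3 m^2, Q = 8
Formula: d_c = 0.141 * sqrt(Q * R)
Compute Q * R = 8 * 170.3 = 1362.4
Compute sqrt(1362.4) = 36.9107
d_c = 0.141 * 36.9107 = 5.204

5.204 m


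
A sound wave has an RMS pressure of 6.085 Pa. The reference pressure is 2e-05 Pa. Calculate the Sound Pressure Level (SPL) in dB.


Given values:
  p = 6.085 Pa
  p_ref = 2e-05 Pa
Formula: SPL = 20 * log10(p / p_ref)
Compute ratio: p / p_ref = 6.085 / 2e-05 = 304250
Compute log10: log10(304250) = 5.483231
Multiply: SPL = 20 * 5.483231 = 109.66

109.66 dB


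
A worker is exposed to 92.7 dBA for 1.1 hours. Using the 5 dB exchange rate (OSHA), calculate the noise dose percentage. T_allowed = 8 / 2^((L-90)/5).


Given values:
  L = 92.7 dBA, T = 1.1 hours
Formula: T_allowed = 8 / 2^((L - 90) / 5)
Compute exponent: (92.7 - 90) / 5 = 0.54
Compute 2^(0.54) = 1.453973
T_allowed = 8 / 1.453973 = 5.502165 hours
Dose = (T / T_allowed) * 100
Dose = (1.1 / 5.502165) * 100 = 19.99

19.99 %


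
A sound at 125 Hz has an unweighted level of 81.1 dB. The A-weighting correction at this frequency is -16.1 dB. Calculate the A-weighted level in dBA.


Given values:
  SPL = 81.1 dB
  A-weighting at 125 Hz = -16.1 dB
Formula: L_A = SPL + A_weight
L_A = 81.1 + (-16.1)
L_A = 65.0

65.0 dBA


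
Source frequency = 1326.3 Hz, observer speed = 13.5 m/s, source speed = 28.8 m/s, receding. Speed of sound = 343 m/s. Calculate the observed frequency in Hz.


Given values:
  f_s = 1326.3 Hz, v_o = 13.5 m/s, v_s = 28.8 m/s
  Direction: receding
Formula: f_o = f_s * (c - v_o) / (c + v_s)
Numerator: c - v_o = 343 - 13.5 = 329.5
Denominator: c + v_s = 343 + 28.8 = 371.8
f_o = 1326.3 * 329.5 / 371.8 = 1175.41

1175.41 Hz


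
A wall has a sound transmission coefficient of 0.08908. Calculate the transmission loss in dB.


Given values:
  tau = 0.08908
Formula: TL = 10 * log10(1 / tau)
Compute 1 / tau = 1 / 0.08908 = 11.2259
Compute log10(11.2259) = 1.050221
TL = 10 * 1.050221 = 10.5

10.5 dB


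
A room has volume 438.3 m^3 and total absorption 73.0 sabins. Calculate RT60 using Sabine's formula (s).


Given values:
  V = 438.3 m^3
  A = 73.0 sabins
Formula: RT60 = 0.161 * V / A
Numerator: 0.161 * 438.3 = 70.5663
RT60 = 70.5663 / 73.0 = 0.967

0.967 s


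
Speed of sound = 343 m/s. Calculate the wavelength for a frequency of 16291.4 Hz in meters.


Given values:
  c = 343 m/s, f = 16291.4 Hz
Formula: lambda = c / f
lambda = 343 / 16291.4
lambda = 0.0211

0.0211 m


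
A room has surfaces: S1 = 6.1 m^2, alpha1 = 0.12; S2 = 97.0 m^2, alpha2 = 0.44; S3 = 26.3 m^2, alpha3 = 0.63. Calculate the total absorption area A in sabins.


Given surfaces:
  Surface 1: 6.1 * 0.12 = 0.732
  Surface 2: 97.0 * 0.44 = 42.68
  Surface 3: 26.3 * 0.63 = 16.569
Formula: A = sum(Si * alpha_i)
A = 0.732 + 42.68 + 16.569
A = 59.98

59.98 sabins


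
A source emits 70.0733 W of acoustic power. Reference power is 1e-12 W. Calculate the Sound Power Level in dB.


Given values:
  W = 70.0733 W
  W_ref = 1e-12 W
Formula: SWL = 10 * log10(W / W_ref)
Compute ratio: W / W_ref = 70073300000000
Compute log10: log10(70073300000000) = 13.845553
Multiply: SWL = 10 * 13.845553 = 138.46

138.46 dB


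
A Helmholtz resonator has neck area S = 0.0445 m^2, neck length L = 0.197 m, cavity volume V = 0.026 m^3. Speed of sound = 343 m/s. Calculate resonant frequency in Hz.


Given values:
  S = 0.0445 m^2, L = 0.197 m, V = 0.026 m^3, c = 343 m/s
Formula: f = (c / (2*pi)) * sqrt(S / (V * L))
Compute V * L = 0.026 * 0.197 = 0.005122
Compute S / (V * L) = 0.0445 / 0.005122 = 8.688
Compute sqrt(8.688) = 2.947541
Compute c / (2*pi) = 343 / 6.283185 = 54.590148
f = 54.590148 * 2.947541 = 160.91

160.91 Hz


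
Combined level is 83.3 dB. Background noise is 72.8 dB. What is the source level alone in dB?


Given values:
  L_total = 83.3 dB, L_bg = 72.8 dB
Formula: L_source = 10 * log10(10^(L_total/10) - 10^(L_bg/10))
Convert to linear:
  10^(83.3/10) = 213796208.9502
  10^(72.8/10) = 19054607.1796
Difference: 213796208.9502 - 19054607.1796 = 194741601.7706
L_source = 10 * log10(194741601.7706) = 82.89

82.89 dB


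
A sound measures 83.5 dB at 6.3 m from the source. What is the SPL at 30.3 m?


Given values:
  SPL1 = 83.5 dB, r1 = 6.3 m, r2 = 30.3 m
Formula: SPL2 = SPL1 - 20 * log10(r2 / r1)
Compute ratio: r2 / r1 = 30.3 / 6.3 = 4.8095
Compute log10: log10(4.8095) = 0.6821
Compute drop: 20 * 0.6821 = 13.642
SPL2 = 83.5 - 13.642 = 69.86

69.86 dB


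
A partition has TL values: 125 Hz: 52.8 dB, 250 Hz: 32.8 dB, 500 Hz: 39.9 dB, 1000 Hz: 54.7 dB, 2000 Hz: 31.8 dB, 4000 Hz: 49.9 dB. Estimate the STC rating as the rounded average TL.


Given TL values at each frequency:
  125 Hz: 52.8 dB
  250 Hz: 32.8 dB
  500 Hz: 39.9 dB
  1000 Hz: 54.7 dB
  2000 Hz: 31.8 dB
  4000 Hz: 49.9 dB
Formula: STC ~ round(average of TL values)
Sum = 52.8 + 32.8 + 39.9 + 54.7 + 31.8 + 49.9 = 261.9
Average = 261.9 / 6 = 43.65
Rounded: 44

44


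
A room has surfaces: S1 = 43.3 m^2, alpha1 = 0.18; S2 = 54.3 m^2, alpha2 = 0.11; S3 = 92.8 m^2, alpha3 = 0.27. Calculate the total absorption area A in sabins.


Given surfaces:
  Surface 1: 43.3 * 0.18 = 7.794
  Surface 2: 54.3 * 0.11 = 5.973
  Surface 3: 92.8 * 0.27 = 25.056
Formula: A = sum(Si * alpha_i)
A = 7.794 + 5.973 + 25.056
A = 38.82

38.82 sabins


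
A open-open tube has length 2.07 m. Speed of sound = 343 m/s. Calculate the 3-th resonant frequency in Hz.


Given values:
  Tube type: open-open, L = 2.07 m, c = 343 m/s, n = 3
Formula: f_n = n * c / (2 * L)
Compute 2 * L = 2 * 2.07 = 4.14
f = 3 * 343 / 4.14
f = 248.55

248.55 Hz


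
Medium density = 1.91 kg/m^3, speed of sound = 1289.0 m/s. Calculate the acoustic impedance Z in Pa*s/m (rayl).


Given values:
  rho = 1.91 kg/m^3
  c = 1289.0 m/s
Formula: Z = rho * c
Z = 1.91 * 1289.0
Z = 2461.99

2461.99 rayl


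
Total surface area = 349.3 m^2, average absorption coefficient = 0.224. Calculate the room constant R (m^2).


Given values:
  S = 349.3 m^2, alpha = 0.224
Formula: R = S * alpha / (1 - alpha)
Numerator: 349.3 * 0.224 = 78.2432
Denominator: 1 - 0.224 = 0.776
R = 78.2432 / 0.776 = 100.83

100.83 m^2


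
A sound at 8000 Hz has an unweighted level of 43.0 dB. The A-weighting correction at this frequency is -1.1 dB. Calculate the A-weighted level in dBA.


Given values:
  SPL = 43.0 dB
  A-weighting at 8000 Hz = -1.1 dB
Formula: L_A = SPL + A_weight
L_A = 43.0 + (-1.1)
L_A = 41.9

41.9 dBA


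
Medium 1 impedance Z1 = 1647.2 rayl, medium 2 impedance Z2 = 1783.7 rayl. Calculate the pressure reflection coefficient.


Given values:
  Z1 = 1647.2 rayl, Z2 = 1783.7 rayl
Formula: R = (Z2 - Z1) / (Z2 + Z1)
Numerator: Z2 - Z1 = 1783.7 - 1647.2 = 136.5
Denominator: Z2 + Z1 = 1783.7 + 1647.2 = 3430.9
R = 136.5 / 3430.9 = 0.0398

0.0398


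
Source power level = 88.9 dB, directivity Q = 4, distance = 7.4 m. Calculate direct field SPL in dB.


Given values:
  Lw = 88.9 dB, Q = 4, r = 7.4 m
Formula: SPL = Lw + 10 * log10(Q / (4 * pi * r^2))
Compute 4 * pi * r^2 = 4 * pi * 7.4^2 = 688.1345
Compute Q / denom = 4 / 688.1345 = 0.00581282
Compute 10 * log10(0.00581282) = -22.3561
SPL = 88.9 + (-22.3561) = 66.54

66.54 dB


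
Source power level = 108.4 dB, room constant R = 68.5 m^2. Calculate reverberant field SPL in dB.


Given values:
  Lw = 108.4 dB, R = 68.5 m^2
Formula: SPL = Lw + 10 * log10(4 / R)
Compute 4 / R = 4 / 68.5 = 0.058394
Compute 10 * log10(0.058394) = -12.3363
SPL = 108.4 + (-12.3363) = 96.06

96.06 dB


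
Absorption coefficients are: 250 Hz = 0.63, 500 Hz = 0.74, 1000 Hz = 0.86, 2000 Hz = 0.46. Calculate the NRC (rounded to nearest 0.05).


Given values:
  a_250 = 0.63, a_500 = 0.74
  a_1000 = 0.86, a_2000 = 0.46
Formula: NRC = (a250 + a500 + a1000 + a2000) / 4
Sum = 0.63 + 0.74 + 0.86 + 0.46 = 2.69
NRC = 2.69 / 4 = 0.6725
Rounded to nearest 0.05: 0.65

0.65


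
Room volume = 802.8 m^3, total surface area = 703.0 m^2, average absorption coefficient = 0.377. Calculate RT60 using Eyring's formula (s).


Given values:
  V = 802.8 m^3, S = 703.0 m^2, alpha = 0.377
Formula: RT60 = 0.161 * V / (-S * ln(1 - alpha))
Compute ln(1 - 0.377) = ln(0.623) = -0.473209
Denominator: -703.0 * -0.473209 = 332.6659
Numerator: 0.161 * 802.8 = 129.2508
RT60 = 129.2508 / 332.6659 = 0.389

0.389 s


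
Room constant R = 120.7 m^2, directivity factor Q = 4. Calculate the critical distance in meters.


Given values:
  R = 120.7 m^2, Q = 4
Formula: d_c = 0.141 * sqrt(Q * R)
Compute Q * R = 4 * 120.7 = 482.8
Compute sqrt(482.8) = 21.9727
d_c = 0.141 * 21.9727 = 3.098

3.098 m


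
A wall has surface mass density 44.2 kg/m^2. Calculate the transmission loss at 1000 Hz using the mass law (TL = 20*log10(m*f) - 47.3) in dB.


Given values:
  m = 44.2 kg/m^2, f = 1000 Hz
Formula: TL = 20 * log10(m * f) - 47.3
Compute m * f = 44.2 * 1000 = 44200.0
Compute log10(44200.0) = 4.645422
Compute 20 * 4.645422 = 92.9084
TL = 92.9084 - 47.3 = 45.61

45.61 dB


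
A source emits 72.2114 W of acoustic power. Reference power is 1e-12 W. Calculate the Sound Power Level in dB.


Given values:
  W = 72.2114 W
  W_ref = 1e-12 W
Formula: SWL = 10 * log10(W / W_ref)
Compute ratio: W / W_ref = 72211400000000
Compute log10: log10(72211400000000) = 13.858606
Multiply: SWL = 10 * 13.858606 = 138.59

138.59 dB


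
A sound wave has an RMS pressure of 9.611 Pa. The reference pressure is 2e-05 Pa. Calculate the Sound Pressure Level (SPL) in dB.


Given values:
  p = 9.611 Pa
  p_ref = 2e-05 Pa
Formula: SPL = 20 * log10(p / p_ref)
Compute ratio: p / p_ref = 9.611 / 2e-05 = 480550
Compute log10: log10(480550) = 5.681739
Multiply: SPL = 20 * 5.681739 = 113.63

113.63 dB


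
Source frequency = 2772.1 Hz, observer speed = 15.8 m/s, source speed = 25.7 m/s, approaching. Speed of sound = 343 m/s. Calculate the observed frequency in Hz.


Given values:
  f_s = 2772.1 Hz, v_o = 15.8 m/s, v_s = 25.7 m/s
  Direction: approaching
Formula: f_o = f_s * (c + v_o) / (c - v_s)
Numerator: c + v_o = 343 + 15.8 = 358.8
Denominator: c - v_s = 343 - 25.7 = 317.3
f_o = 2772.1 * 358.8 / 317.3 = 3134.67

3134.67 Hz


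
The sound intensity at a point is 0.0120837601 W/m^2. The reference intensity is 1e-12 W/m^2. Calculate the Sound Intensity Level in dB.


Given values:
  I = 0.0120837601 W/m^2
  I_ref = 1e-12 W/m^2
Formula: SIL = 10 * log10(I / I_ref)
Compute ratio: I / I_ref = 12083760100
Compute log10: log10(12083760100) = 10.082202
Multiply: SIL = 10 * 10.082202 = 100.82

100.82 dB


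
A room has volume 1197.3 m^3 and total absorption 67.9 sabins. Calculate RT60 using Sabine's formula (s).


Given values:
  V = 1197.3 m^3
  A = 67.9 sabins
Formula: RT60 = 0.161 * V / A
Numerator: 0.161 * 1197.3 = 192.7653
RT60 = 192.7653 / 67.9 = 2.839

2.839 s


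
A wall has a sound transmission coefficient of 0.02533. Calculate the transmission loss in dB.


Given values:
  tau = 0.02533
Formula: TL = 10 * log10(1 / tau)
Compute 1 / tau = 1 / 0.02533 = 39.4789
Compute log10(39.4789) = 1.596365
TL = 10 * 1.596365 = 15.96

15.96 dB


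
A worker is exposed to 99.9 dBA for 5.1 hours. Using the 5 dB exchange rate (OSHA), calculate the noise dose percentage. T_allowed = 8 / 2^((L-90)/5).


Given values:
  L = 99.9 dBA, T = 5.1 hours
Formula: T_allowed = 8 / 2^((L - 90) / 5)
Compute exponent: (99.9 - 90) / 5 = 1.98
Compute 2^(1.98) = 3.944931
T_allowed = 8 / 3.944931 = 2.027919 hours
Dose = (T / T_allowed) * 100
Dose = (5.1 / 2.027919) * 100 = 251.49

251.49 %


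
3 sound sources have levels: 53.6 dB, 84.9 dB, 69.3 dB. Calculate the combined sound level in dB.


Formula: L_total = 10 * log10( sum(10^(Li/10)) )
  Source 1: 10^(53.6/10) = 229086.7653
  Source 2: 10^(84.9/10) = 309029543.2514
  Source 3: 10^(69.3/10) = 8511380.382
Sum of linear values = 317770010.3987
L_total = 10 * log10(317770010.3987) = 85.02

85.02 dB


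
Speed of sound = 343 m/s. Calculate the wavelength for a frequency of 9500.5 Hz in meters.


Given values:
  c = 343 m/s, f = 9500.5 Hz
Formula: lambda = c / f
lambda = 343 / 9500.5
lambda = 0.0361

0.0361 m


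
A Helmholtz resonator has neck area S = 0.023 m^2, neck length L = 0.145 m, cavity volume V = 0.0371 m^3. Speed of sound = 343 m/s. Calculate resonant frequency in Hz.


Given values:
  S = 0.023 m^2, L = 0.145 m, V = 0.0371 m^3, c = 343 m/s
Formula: f = (c / (2*pi)) * sqrt(S / (V * L))
Compute V * L = 0.0371 * 0.145 = 0.0053795
Compute S / (V * L) = 0.023 / 0.0053795 = 4.2755
Compute sqrt(4.2755) = 2.067728
Compute c / (2*pi) = 343 / 6.283185 = 54.590148
f = 54.590148 * 2.067728 = 112.88

112.88 Hz


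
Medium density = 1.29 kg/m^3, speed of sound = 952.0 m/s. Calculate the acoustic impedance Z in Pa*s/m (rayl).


Given values:
  rho = 1.29 kg/m^3
  c = 952.0 m/s
Formula: Z = rho * c
Z = 1.29 * 952.0
Z = 1228.08

1228.08 rayl


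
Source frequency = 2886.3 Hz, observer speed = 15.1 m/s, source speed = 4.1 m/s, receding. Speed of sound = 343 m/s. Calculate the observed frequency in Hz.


Given values:
  f_s = 2886.3 Hz, v_o = 15.1 m/s, v_s = 4.1 m/s
  Direction: receding
Formula: f_o = f_s * (c - v_o) / (c + v_s)
Numerator: c - v_o = 343 - 15.1 = 327.9
Denominator: c + v_s = 343 + 4.1 = 347.1
f_o = 2886.3 * 327.9 / 347.1 = 2726.64

2726.64 Hz


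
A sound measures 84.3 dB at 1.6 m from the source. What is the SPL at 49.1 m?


Given values:
  SPL1 = 84.3 dB, r1 = 1.6 m, r2 = 49.1 m
Formula: SPL2 = SPL1 - 20 * log10(r2 / r1)
Compute ratio: r2 / r1 = 49.1 / 1.6 = 30.6875
Compute log10: log10(30.6875) = 1.486962
Compute drop: 20 * 1.486962 = 29.7392
SPL2 = 84.3 - 29.7392 = 54.56

54.56 dB


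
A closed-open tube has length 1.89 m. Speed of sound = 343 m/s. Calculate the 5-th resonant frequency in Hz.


Given values:
  Tube type: closed-open, L = 1.89 m, c = 343 m/s, n = 5
Formula: f_n = (2n - 1) * c / (4 * L)
Compute 2n - 1 = 2*5 - 1 = 9
Compute 4 * L = 4 * 1.89 = 7.56
f = 9 * 343 / 7.56
f = 408.33

408.33 Hz


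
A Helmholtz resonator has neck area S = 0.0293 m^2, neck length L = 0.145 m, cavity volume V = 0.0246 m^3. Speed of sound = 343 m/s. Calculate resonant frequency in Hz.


Given values:
  S = 0.0293 m^2, L = 0.145 m, V = 0.0246 m^3, c = 343 m/s
Formula: f = (c / (2*pi)) * sqrt(S / (V * L))
Compute V * L = 0.0246 * 0.145 = 0.003567
Compute S / (V * L) = 0.0293 / 0.003567 = 8.2142
Compute sqrt(8.2142) = 2.866043
Compute c / (2*pi) = 343 / 6.283185 = 54.590148
f = 54.590148 * 2.866043 = 156.46

156.46 Hz


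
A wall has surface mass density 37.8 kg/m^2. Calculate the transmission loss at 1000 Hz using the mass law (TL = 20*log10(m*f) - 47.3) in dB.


Given values:
  m = 37.8 kg/m^2, f = 1000 Hz
Formula: TL = 20 * log10(m * f) - 47.3
Compute m * f = 37.8 * 1000 = 37800.0
Compute log10(37800.0) = 4.577492
Compute 20 * 4.577492 = 91.5498
TL = 91.5498 - 47.3 = 44.25

44.25 dB


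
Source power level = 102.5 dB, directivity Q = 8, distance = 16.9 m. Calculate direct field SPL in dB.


Given values:
  Lw = 102.5 dB, Q = 8, r = 16.9 m
Formula: SPL = Lw + 10 * log10(Q / (4 * pi * r^2))
Compute 4 * pi * r^2 = 4 * pi * 16.9^2 = 3589.0811
Compute Q / denom = 8 / 3589.0811 = 0.00222898
Compute 10 * log10(0.00222898) = -26.5189
SPL = 102.5 + (-26.5189) = 75.98

75.98 dB


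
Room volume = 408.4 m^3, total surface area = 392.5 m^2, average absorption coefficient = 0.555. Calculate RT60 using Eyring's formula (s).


Given values:
  V = 408.4 m^3, S = 392.5 m^2, alpha = 0.555
Formula: RT60 = 0.161 * V / (-S * ln(1 - alpha))
Compute ln(1 - 0.555) = ln(0.445) = -0.809681
Denominator: -392.5 * -0.809681 = 317.7998
Numerator: 0.161 * 408.4 = 65.7524
RT60 = 65.7524 / 317.7998 = 0.207

0.207 s


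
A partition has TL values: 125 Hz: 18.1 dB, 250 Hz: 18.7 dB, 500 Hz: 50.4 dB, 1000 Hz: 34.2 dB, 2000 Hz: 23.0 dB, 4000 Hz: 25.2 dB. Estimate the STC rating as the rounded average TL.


Given TL values at each frequency:
  125 Hz: 18.1 dB
  250 Hz: 18.7 dB
  500 Hz: 50.4 dB
  1000 Hz: 34.2 dB
  2000 Hz: 23.0 dB
  4000 Hz: 25.2 dB
Formula: STC ~ round(average of TL values)
Sum = 18.1 + 18.7 + 50.4 + 34.2 + 23.0 + 25.2 = 169.6
Average = 169.6 / 6 = 28.27
Rounded: 28

28


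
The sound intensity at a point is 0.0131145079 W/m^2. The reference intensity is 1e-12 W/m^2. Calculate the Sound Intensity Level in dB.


Given values:
  I = 0.0131145079 W/m^2
  I_ref = 1e-12 W/m^2
Formula: SIL = 10 * log10(I / I_ref)
Compute ratio: I / I_ref = 13114507900
Compute log10: log10(13114507900) = 10.117752
Multiply: SIL = 10 * 10.117752 = 101.18

101.18 dB


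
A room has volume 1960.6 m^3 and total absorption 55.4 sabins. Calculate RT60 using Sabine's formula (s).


Given values:
  V = 1960.6 m^3
  A = 55.4 sabins
Formula: RT60 = 0.161 * V / A
Numerator: 0.161 * 1960.6 = 315.6566
RT60 = 315.6566 / 55.4 = 5.698

5.698 s


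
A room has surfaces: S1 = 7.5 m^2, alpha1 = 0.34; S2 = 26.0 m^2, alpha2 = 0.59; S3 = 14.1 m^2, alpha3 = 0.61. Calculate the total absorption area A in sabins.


Given surfaces:
  Surface 1: 7.5 * 0.34 = 2.55
  Surface 2: 26.0 * 0.59 = 15.34
  Surface 3: 14.1 * 0.61 = 8.601
Formula: A = sum(Si * alpha_i)
A = 2.55 + 15.34 + 8.601
A = 26.49

26.49 sabins


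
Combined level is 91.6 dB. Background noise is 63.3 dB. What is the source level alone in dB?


Given values:
  L_total = 91.6 dB, L_bg = 63.3 dB
Formula: L_source = 10 * log10(10^(L_total/10) - 10^(L_bg/10))
Convert to linear:
  10^(91.6/10) = 1445439770.7459
  10^(63.3/10) = 2137962.0895
Difference: 1445439770.7459 - 2137962.0895 = 1443301808.6564
L_source = 10 * log10(1443301808.6564) = 91.59

91.59 dB


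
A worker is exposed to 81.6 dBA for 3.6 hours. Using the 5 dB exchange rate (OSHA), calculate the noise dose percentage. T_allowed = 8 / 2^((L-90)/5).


Given values:
  L = 81.6 dBA, T = 3.6 hours
Formula: T_allowed = 8 / 2^((L - 90) / 5)
Compute exponent: (81.6 - 90) / 5 = -1.68
Compute 2^(-1.68) = 0.312083
T_allowed = 8 / 0.312083 = 25.634206 hours
Dose = (T / T_allowed) * 100
Dose = (3.6 / 25.634206) * 100 = 14.04

14.04 %


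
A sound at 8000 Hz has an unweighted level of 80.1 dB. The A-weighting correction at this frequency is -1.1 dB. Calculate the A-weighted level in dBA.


Given values:
  SPL = 80.1 dB
  A-weighting at 8000 Hz = -1.1 dB
Formula: L_A = SPL + A_weight
L_A = 80.1 + (-1.1)
L_A = 79.0

79.0 dBA


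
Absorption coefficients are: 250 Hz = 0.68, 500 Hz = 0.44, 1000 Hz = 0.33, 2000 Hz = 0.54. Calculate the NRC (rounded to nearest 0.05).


Given values:
  a_250 = 0.68, a_500 = 0.44
  a_1000 = 0.33, a_2000 = 0.54
Formula: NRC = (a250 + a500 + a1000 + a2000) / 4
Sum = 0.68 + 0.44 + 0.33 + 0.54 = 1.99
NRC = 1.99 / 4 = 0.4975
Rounded to nearest 0.05: 0.5

0.5


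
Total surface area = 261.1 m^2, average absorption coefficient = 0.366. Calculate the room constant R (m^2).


Given values:
  S = 261.1 m^2, alpha = 0.366
Formula: R = S * alpha / (1 - alpha)
Numerator: 261.1 * 0.366 = 95.5626
Denominator: 1 - 0.366 = 0.634
R = 95.5626 / 0.634 = 150.73

150.73 m^2


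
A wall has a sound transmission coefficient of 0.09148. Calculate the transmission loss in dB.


Given values:
  tau = 0.09148
Formula: TL = 10 * log10(1 / tau)
Compute 1 / tau = 1 / 0.09148 = 10.9314
Compute log10(10.9314) = 1.038676
TL = 10 * 1.038676 = 10.39

10.39 dB


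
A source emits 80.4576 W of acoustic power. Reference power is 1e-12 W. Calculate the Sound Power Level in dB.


Given values:
  W = 80.4576 W
  W_ref = 1e-12 W
Formula: SWL = 10 * log10(W / W_ref)
Compute ratio: W / W_ref = 80457600000000
Compute log10: log10(80457600000000) = 13.905567
Multiply: SWL = 10 * 13.905567 = 139.06

139.06 dB


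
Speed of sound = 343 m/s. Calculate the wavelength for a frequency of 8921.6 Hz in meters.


Given values:
  c = 343 m/s, f = 8921.6 Hz
Formula: lambda = c / f
lambda = 343 / 8921.6
lambda = 0.0384

0.0384 m


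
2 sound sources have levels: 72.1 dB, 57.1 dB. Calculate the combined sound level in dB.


Formula: L_total = 10 * log10( sum(10^(Li/10)) )
  Source 1: 10^(72.1/10) = 16218100.9736
  Source 2: 10^(57.1/10) = 512861.384
Sum of linear values = 16730962.3576
L_total = 10 * log10(16730962.3576) = 72.24

72.24 dB


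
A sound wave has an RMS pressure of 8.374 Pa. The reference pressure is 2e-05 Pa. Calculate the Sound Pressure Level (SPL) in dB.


Given values:
  p = 8.374 Pa
  p_ref = 2e-05 Pa
Formula: SPL = 20 * log10(p / p_ref)
Compute ratio: p / p_ref = 8.374 / 2e-05 = 418700
Compute log10: log10(418700) = 5.621903
Multiply: SPL = 20 * 5.621903 = 112.44

112.44 dB


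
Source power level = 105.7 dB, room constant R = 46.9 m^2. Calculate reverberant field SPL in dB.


Given values:
  Lw = 105.7 dB, R = 46.9 m^2
Formula: SPL = Lw + 10 * log10(4 / R)
Compute 4 / R = 4 / 46.9 = 0.085288
Compute 10 * log10(0.085288) = -10.6911
SPL = 105.7 + (-10.6911) = 95.01

95.01 dB


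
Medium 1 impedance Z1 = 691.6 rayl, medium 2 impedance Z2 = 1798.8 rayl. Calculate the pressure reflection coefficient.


Given values:
  Z1 = 691.6 rayl, Z2 = 1798.8 rayl
Formula: R = (Z2 - Z1) / (Z2 + Z1)
Numerator: Z2 - Z1 = 1798.8 - 691.6 = 1107.2
Denominator: Z2 + Z1 = 1798.8 + 691.6 = 2490.4
R = 1107.2 / 2490.4 = 0.4446

0.4446


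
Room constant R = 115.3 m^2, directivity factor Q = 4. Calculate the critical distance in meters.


Given values:
  R = 115.3 m^2, Q = 4
Formula: d_c = 0.141 * sqrt(Q * R)
Compute Q * R = 4 * 115.3 = 461.2
Compute sqrt(461.2) = 21.4756
d_c = 0.141 * 21.4756 = 3.028

3.028 m


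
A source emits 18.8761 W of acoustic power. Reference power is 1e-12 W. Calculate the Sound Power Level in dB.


Given values:
  W = 18.8761 W
  W_ref = 1e-12 W
Formula: SWL = 10 * log10(W / W_ref)
Compute ratio: W / W_ref = 18876100000000
Compute log10: log10(18876100000000) = 13.275912
Multiply: SWL = 10 * 13.275912 = 132.76

132.76 dB


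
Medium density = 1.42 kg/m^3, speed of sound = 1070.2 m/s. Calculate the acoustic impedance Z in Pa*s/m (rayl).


Given values:
  rho = 1.42 kg/m^3
  c = 1070.2 m/s
Formula: Z = rho * c
Z = 1.42 * 1070.2
Z = 1519.68

1519.68 rayl


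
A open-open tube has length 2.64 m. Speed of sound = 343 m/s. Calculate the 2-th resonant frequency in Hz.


Given values:
  Tube type: open-open, L = 2.64 m, c = 343 m/s, n = 2
Formula: f_n = n * c / (2 * L)
Compute 2 * L = 2 * 2.64 = 5.28
f = 2 * 343 / 5.28
f = 129.92

129.92 Hz


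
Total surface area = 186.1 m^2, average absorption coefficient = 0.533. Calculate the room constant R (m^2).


Given values:
  S = 186.1 m^2, alpha = 0.533
Formula: R = S * alpha / (1 - alpha)
Numerator: 186.1 * 0.533 = 99.1913
Denominator: 1 - 0.533 = 0.467
R = 99.1913 / 0.467 = 212.4

212.4 m^2


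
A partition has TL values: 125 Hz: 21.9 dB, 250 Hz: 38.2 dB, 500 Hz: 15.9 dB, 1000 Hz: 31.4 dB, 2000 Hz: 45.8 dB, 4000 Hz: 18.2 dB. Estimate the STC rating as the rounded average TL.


Given TL values at each frequency:
  125 Hz: 21.9 dB
  250 Hz: 38.2 dB
  500 Hz: 15.9 dB
  1000 Hz: 31.4 dB
  2000 Hz: 45.8 dB
  4000 Hz: 18.2 dB
Formula: STC ~ round(average of TL values)
Sum = 21.9 + 38.2 + 15.9 + 31.4 + 45.8 + 18.2 = 171.4
Average = 171.4 / 6 = 28.57
Rounded: 29

29


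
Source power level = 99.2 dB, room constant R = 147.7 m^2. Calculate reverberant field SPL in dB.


Given values:
  Lw = 99.2 dB, R = 147.7 m^2
Formula: SPL = Lw + 10 * log10(4 / R)
Compute 4 / R = 4 / 147.7 = 0.027082
Compute 10 * log10(0.027082) = -15.6732
SPL = 99.2 + (-15.6732) = 83.53

83.53 dB


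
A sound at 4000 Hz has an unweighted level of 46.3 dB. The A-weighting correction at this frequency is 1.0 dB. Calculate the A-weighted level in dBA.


Given values:
  SPL = 46.3 dB
  A-weighting at 4000 Hz = 1.0 dB
Formula: L_A = SPL + A_weight
L_A = 46.3 + (1.0)
L_A = 47.3

47.3 dBA


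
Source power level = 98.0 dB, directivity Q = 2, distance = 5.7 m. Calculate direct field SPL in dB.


Given values:
  Lw = 98.0 dB, Q = 2, r = 5.7 m
Formula: SPL = Lw + 10 * log10(Q / (4 * pi * r^2))
Compute 4 * pi * r^2 = 4 * pi * 5.7^2 = 408.2814
Compute Q / denom = 2 / 408.2814 = 0.00489858
Compute 10 * log10(0.00489858) = -23.0993
SPL = 98.0 + (-23.0993) = 74.9

74.9 dB


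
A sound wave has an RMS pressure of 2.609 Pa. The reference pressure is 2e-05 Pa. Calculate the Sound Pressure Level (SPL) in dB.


Given values:
  p = 2.609 Pa
  p_ref = 2e-05 Pa
Formula: SPL = 20 * log10(p / p_ref)
Compute ratio: p / p_ref = 2.609 / 2e-05 = 130450
Compute log10: log10(130450) = 5.115444
Multiply: SPL = 20 * 5.115444 = 102.31

102.31 dB


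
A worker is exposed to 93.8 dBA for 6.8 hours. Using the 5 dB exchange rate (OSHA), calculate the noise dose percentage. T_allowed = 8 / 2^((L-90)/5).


Given values:
  L = 93.8 dBA, T = 6.8 hours
Formula: T_allowed = 8 / 2^((L - 90) / 5)
Compute exponent: (93.8 - 90) / 5 = 0.76
Compute 2^(0.76) = 1.693491
T_allowed = 8 / 1.693491 = 4.72397 hours
Dose = (T / T_allowed) * 100
Dose = (6.8 / 4.72397) * 100 = 143.95

143.95 %


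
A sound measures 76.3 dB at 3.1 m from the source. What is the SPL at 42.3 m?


Given values:
  SPL1 = 76.3 dB, r1 = 3.1 m, r2 = 42.3 m
Formula: SPL2 = SPL1 - 20 * log10(r2 / r1)
Compute ratio: r2 / r1 = 42.3 / 3.1 = 13.6452
Compute log10: log10(13.6452) = 1.13498
Compute drop: 20 * 1.13498 = 22.6996
SPL2 = 76.3 - 22.6996 = 53.6

53.6 dB


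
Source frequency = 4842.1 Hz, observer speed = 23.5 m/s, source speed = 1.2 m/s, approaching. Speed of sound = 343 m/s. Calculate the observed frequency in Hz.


Given values:
  f_s = 4842.1 Hz, v_o = 23.5 m/s, v_s = 1.2 m/s
  Direction: approaching
Formula: f_o = f_s * (c + v_o) / (c - v_s)
Numerator: c + v_o = 343 + 23.5 = 366.5
Denominator: c - v_s = 343 - 1.2 = 341.8
f_o = 4842.1 * 366.5 / 341.8 = 5192.01

5192.01 Hz
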